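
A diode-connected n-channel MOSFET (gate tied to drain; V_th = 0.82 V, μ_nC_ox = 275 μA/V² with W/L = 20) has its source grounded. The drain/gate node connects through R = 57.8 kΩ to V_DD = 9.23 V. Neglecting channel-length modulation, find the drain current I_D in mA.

With gate tied to drain, V_GS = V_DS ≥ V_GS − V_th, so the device is in saturation.
k_n = μ_nC_ox · (W/L) = 5.5 mA/V².
KCL at the drain: ½ k_n (V_GS − V_th)² = (V_DD − V_GS)/R.
Let x = V_GS − 0.82. Then 159 x² + x − 8.41 = 0, giving x = 0.227 V (positive root), so V_GS = 1.05 V.
I_D = (V_DD − V_GS)/R = (9.23 − 1.05) / 57.8 = 0.142 mA.

I_D = 0.142 mA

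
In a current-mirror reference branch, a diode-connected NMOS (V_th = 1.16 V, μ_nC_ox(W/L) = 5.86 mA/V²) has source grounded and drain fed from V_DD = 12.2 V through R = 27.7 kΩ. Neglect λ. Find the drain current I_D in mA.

I_D = 0.385 mA

With gate tied to drain, V_GS = V_DS ≥ V_GS − V_th, so the device is in saturation.
KCL at the drain: ½ k_n (V_GS − V_th)² = (V_DD − V_GS)/R.
Let x = V_GS − 1.16. Then 81.2 x² + x − 11.04 = 0, giving x = 0.363 V (positive root), so V_GS = 1.52 V.
I_D = (V_DD − V_GS)/R = (12.2 − 1.52) / 27.7 = 0.385 mA.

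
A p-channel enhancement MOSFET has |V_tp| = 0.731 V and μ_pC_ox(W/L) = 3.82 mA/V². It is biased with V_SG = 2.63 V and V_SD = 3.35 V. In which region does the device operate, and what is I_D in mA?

V_ov = V_SG − |V_tp| = 2.63 − 0.731 = 1.9 V.
Since V_SD = 3.35 V ≥ V_ov = 1.9 V, the device is in saturation.
I_D = ½ k_p V_ov² = 0.5 × 3.82 × 1.9² = 6.89 mA.

Saturation; I_D = 6.89 mA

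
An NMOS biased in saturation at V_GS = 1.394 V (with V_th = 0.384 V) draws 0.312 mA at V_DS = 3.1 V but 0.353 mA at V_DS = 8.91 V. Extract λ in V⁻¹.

λ = 0.0243 V⁻¹

With V_GS fixed, I_D ∝ (1 + λ V_DS) in saturation, so I_D2/I_D1 = (1 + λ V_DS2)/(1 + λ V_DS1).
0.353/0.312 = 1.131 = (1 + 8.91 λ)/(1 + 3.1 λ).
Solving: λ (I_D1 V_DS2 − I_D2 V_DS1) = I_D2 − I_D1, so λ = (0.353 − 0.312) / (0.312 × 8.91 − 0.353 × 3.1) = 0.041 / 1.69 = 0.0243 V⁻¹.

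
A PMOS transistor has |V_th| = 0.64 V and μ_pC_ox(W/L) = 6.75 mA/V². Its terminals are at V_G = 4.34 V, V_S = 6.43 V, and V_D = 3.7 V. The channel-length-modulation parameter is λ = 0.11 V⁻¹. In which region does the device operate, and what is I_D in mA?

Saturation; I_D = 9.23 mA

V_SG = V_S − V_G = 6.43 − 4.34 = 2.09 V; V_SD = V_S − V_D = 6.43 − 3.7 = 2.73 V.
V_ov = V_SG − |V_th| = 2.09 − 0.64 = 1.45 V.
Since V_SD = 2.73 V ≥ V_ov = 1.45 V, the device is in saturation.
I_D = ½ k_p V_ov² (1 + λ V_SD) = 0.5 × 6.75 × 1.45² × (1 + 0.11 × 2.73) = 9.23 mA.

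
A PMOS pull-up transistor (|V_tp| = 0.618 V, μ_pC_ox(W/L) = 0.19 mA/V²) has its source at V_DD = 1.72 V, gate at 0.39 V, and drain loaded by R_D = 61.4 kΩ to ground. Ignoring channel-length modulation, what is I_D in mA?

I_D = 0.0245 mA

V_SG = V_DD − V_G = 1.72 − 0.39 = 1.33 V, so V_ov = 1.33 − 0.618 = 0.712 V.
Assume saturation: I_D = ½ k_p V_ov² = 0.5 × 0.19 × 0.712² = 0.0482 mA, giving V_SD = V_DD − I_D R_D = 1.72 − 0.0482 × 61.4 = -1.24 V.
But -1.24 V < V_ov = 0.712 V, so the device is actually in triode.
In triode I_D = k_p[V_ov V_SD − ½ V_SD²] and I_D = (V_DD − V_SD)/R_D. Equating: 5.83 V_SD² − 9.306 V_SD + 1.72 = 0, giving V_SD = 0.213 V (the root below V_ov).
I_D = (1.72 − 0.213) / 61.4 = 0.0245 mA.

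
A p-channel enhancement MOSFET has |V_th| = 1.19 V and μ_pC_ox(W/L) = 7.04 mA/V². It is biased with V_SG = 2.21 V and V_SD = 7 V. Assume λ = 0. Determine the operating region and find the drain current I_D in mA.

V_ov = V_SG − |V_th| = 2.21 − 1.19 = 1.02 V.
Since V_SD = 7 V ≥ V_ov = 1.02 V, the device is in saturation.
I_D = ½ k_p V_ov² = 0.5 × 7.04 × 1.02² = 3.66 mA.

Saturation; I_D = 3.66 mA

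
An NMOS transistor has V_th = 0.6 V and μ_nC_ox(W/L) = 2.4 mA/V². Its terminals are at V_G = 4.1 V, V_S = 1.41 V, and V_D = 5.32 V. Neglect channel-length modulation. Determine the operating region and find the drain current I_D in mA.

V_GS = V_G − V_S = 4.1 − 1.41 = 2.69 V; V_DS = V_D − V_S = 5.32 − 1.41 = 3.91 V.
V_ov = V_GS − V_th = 2.69 − 0.6 = 2.09 V.
Since V_DS = 3.91 V ≥ V_ov = 2.09 V, the device is in saturation.
I_D = ½ k_n V_ov² = 0.5 × 2.4 × 2.09² = 5.24 mA.

Saturation; I_D = 5.24 mA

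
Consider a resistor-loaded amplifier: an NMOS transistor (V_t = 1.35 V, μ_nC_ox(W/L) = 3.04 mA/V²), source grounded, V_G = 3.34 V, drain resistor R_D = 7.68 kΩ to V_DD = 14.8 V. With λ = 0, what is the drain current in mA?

I_D = 1.88 mA

V_GS = V_G = 3.34 V, so V_ov = 3.34 − 1.35 = 1.99 V.
Assume saturation: I_D = ½ k_n V_ov² = 0.5 × 3.04 × 1.99² = 6.02 mA, giving V_DS = V_DD − I_D R_D = 14.8 − 6.02 × 7.68 = -31.4 V.
But -31.4 V < V_ov = 1.99 V, so the device is actually in triode.
In triode I_D = k_n[V_ov V_DS − ½ V_DS²] and I_D = (V_DD − V_DS)/R_D. Equating: 11.7 V_DS² − 47.46 V_DS + 14.8 = 0, giving V_DS = 0.34 V (the root below V_ov).
I_D = (14.8 − 0.34) / 7.68 = 1.88 mA.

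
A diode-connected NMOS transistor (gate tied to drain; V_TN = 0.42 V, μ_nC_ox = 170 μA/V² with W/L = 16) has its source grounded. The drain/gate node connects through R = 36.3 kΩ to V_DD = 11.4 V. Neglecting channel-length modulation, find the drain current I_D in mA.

I_D = 0.290 mA

With gate tied to drain, V_GS = V_DS ≥ V_GS − V_TN, so the device is in saturation.
k_n = μ_nC_ox · (W/L) = 2.72 mA/V².
KCL at the drain: ½ k_n (V_GS − V_TN)² = (V_DD − V_GS)/R.
Let x = V_GS − 0.42. Then 49.4 x² + x − 10.98 = 0, giving x = 0.462 V (positive root), so V_GS = 0.882 V.
I_D = (V_DD − V_GS)/R = (11.4 − 0.882) / 36.3 = 0.29 mA.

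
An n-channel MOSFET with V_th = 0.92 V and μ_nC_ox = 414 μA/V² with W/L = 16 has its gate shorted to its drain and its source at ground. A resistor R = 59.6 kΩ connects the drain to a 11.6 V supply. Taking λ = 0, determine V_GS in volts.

With gate tied to drain, V_GS = V_DS ≥ V_GS − V_th, so the device is in saturation.
k_n = μ_nC_ox · (W/L) = 6.624 mA/V².
KCL at the drain: ½ k_n (V_GS − V_th)² = (V_DD − V_GS)/R.
Let x = V_GS − 0.92. Then 197 x² + x − 10.68 = 0, giving x = 0.23 V (positive root), so V_GS = 1.15 V.
I_D = (V_DD − V_GS)/R = (11.6 − 1.15) / 59.6 = 0.175 mA.

V_GS = 1.15 V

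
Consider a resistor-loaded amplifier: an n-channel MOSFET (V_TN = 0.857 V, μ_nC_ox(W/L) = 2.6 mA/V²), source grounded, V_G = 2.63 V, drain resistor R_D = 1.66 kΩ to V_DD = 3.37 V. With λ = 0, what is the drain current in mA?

V_GS = V_G = 2.63 V, so V_ov = 2.63 − 0.857 = 1.77 V.
Assume saturation: I_D = ½ k_n V_ov² = 0.5 × 2.6 × 1.77² = 4.09 mA, giving V_DS = V_DD − I_D R_D = 3.37 − 4.09 × 1.66 = -3.41 V.
But -3.41 V < V_ov = 1.77 V, so the device is actually in triode.
In triode I_D = k_n[V_ov V_DS − ½ V_DS²] and I_D = (V_DD − V_DS)/R_D. Equating: 2.16 V_DS² − 8.652 V_DS + 3.37 = 0, giving V_DS = 0.437 V (the root below V_ov).
I_D = (3.37 − 0.437) / 1.66 = 1.77 mA.

I_D = 1.77 mA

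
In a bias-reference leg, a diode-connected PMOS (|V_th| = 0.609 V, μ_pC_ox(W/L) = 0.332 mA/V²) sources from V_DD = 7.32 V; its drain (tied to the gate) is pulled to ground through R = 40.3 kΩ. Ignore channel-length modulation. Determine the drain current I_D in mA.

With gate tied to drain, V_SG = V_SD ≥ V_SG − |V_th|, so the device is in saturation.
KCL at the drain: ½ k_p (V_SG − |V_th|)² = (V_DD − V_SG)/R.
Let x = V_SG − 0.609. Then 6.69 x² + x − 6.711 = 0, giving x = 0.93 V (positive root), so V_SG = 1.54 V.
I_D = (V_DD − V_SG)/R = (7.32 − 1.54) / 40.3 = 0.143 mA.

I_D = 0.143 mA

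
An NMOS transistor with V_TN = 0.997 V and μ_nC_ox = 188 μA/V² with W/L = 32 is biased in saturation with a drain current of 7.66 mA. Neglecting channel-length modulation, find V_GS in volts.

V_GS = 2.59 V

k_n = μ_nC_ox · (W/L) = 6.016 mA/V².
In saturation I_D = ½ k_n (V_GS − V_TN)², so V_GS − V_TN = √(2 I_D / k_n) = √(2 × 7.66 / 6.016) = 1.6 V.
V_GS = 0.997 + 1.6 = 2.59 V.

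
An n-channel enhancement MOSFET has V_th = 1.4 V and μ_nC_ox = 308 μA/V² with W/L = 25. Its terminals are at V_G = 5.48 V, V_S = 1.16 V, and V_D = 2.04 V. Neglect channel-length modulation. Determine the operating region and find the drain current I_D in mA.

V_GS = V_G − V_S = 5.48 − 1.16 = 4.32 V; V_DS = V_D − V_S = 2.04 − 1.16 = 0.88 V.
k_n = μ_nC_ox · (W/L) = 7.7 mA/V².
V_ov = V_GS − V_th = 4.32 − 1.4 = 2.92 V.
Since V_DS = 0.88 V < V_ov = 2.92 V, the device is in the triode region.
I_D = k_n [V_ov · V_DS − ½ V_DS²] = 7.7 × [2.92 × 0.88 − 0.5 × 0.88²] = 16.8 mA.

Triode; I_D = 16.8 mA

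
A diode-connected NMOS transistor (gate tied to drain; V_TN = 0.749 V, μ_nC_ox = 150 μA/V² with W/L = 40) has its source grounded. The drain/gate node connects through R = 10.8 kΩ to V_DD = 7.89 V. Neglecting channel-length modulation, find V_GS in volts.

V_GS = 1.20 V

With gate tied to drain, V_GS = V_DS ≥ V_GS − V_TN, so the device is in saturation.
k_n = μ_nC_ox · (W/L) = 6 mA/V².
KCL at the drain: ½ k_n (V_GS − V_TN)² = (V_DD − V_GS)/R.
Let x = V_GS − 0.749. Then 32.4 x² + x − 7.141 = 0, giving x = 0.454 V (positive root), so V_GS = 1.2 V.
I_D = (V_DD − V_GS)/R = (7.89 − 1.2) / 10.8 = 0.619 mA.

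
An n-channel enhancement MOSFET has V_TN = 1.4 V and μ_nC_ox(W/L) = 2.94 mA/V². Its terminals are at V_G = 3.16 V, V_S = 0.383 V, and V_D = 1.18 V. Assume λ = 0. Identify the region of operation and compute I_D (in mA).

Triode; I_D = 2.29 mA

V_GS = V_G − V_S = 3.16 − 0.383 = 2.78 V; V_DS = V_D − V_S = 1.18 − 0.383 = 0.797 V.
V_ov = V_GS − V_TN = 2.78 − 1.4 = 1.38 V.
Since V_DS = 0.797 V < V_ov = 1.38 V, the device is in the triode region.
I_D = k_n [V_ov · V_DS − ½ V_DS²] = 2.94 × [1.38 × 0.797 − 0.5 × 0.797²] = 2.29 mA.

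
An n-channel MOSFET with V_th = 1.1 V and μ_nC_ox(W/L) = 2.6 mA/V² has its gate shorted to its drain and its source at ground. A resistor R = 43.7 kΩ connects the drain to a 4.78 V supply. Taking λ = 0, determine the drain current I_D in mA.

I_D = 0.0786 mA

With gate tied to drain, V_GS = V_DS ≥ V_GS − V_th, so the device is in saturation.
KCL at the drain: ½ k_n (V_GS − V_th)² = (V_DD − V_GS)/R.
Let x = V_GS − 1.1. Then 56.8 x² + x − 3.68 = 0, giving x = 0.246 V (positive root), so V_GS = 1.35 V.
I_D = (V_DD − V_GS)/R = (4.78 − 1.35) / 43.7 = 0.0786 mA.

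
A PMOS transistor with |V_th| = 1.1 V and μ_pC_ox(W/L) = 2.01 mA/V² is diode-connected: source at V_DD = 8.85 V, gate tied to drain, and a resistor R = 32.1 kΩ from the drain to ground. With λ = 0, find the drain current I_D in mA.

I_D = 0.227 mA

With gate tied to drain, V_SG = V_SD ≥ V_SG − |V_th|, so the device is in saturation.
KCL at the drain: ½ k_p (V_SG − |V_th|)² = (V_DD − V_SG)/R.
Let x = V_SG − 1.1. Then 32.3 x² + x − 7.75 = 0, giving x = 0.475 V (positive root), so V_SG = 1.57 V.
I_D = (V_DD − V_SG)/R = (8.85 − 1.57) / 32.1 = 0.227 mA.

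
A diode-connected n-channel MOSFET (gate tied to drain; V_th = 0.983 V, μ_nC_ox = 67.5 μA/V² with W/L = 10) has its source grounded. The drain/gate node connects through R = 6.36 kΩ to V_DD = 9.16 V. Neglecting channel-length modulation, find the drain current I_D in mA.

With gate tied to drain, V_GS = V_DS ≥ V_GS − V_th, so the device is in saturation.
k_n = μ_nC_ox · (W/L) = 0.675 mA/V².
KCL at the drain: ½ k_n (V_GS − V_th)² = (V_DD − V_GS)/R.
Let x = V_GS − 0.983. Then 2.15 x² + x − 8.177 = 0, giving x = 1.73 V (positive root), so V_GS = 2.72 V.
I_D = (V_DD − V_GS)/R = (9.16 − 2.72) / 6.36 = 1.01 mA.

I_D = 1.01 mA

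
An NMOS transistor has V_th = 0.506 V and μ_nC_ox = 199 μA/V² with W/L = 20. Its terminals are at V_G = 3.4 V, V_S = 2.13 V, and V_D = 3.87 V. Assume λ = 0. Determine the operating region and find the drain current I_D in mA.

V_GS = V_G − V_S = 3.4 − 2.13 = 1.27 V; V_DS = V_D − V_S = 3.87 − 2.13 = 1.74 V.
k_n = μ_nC_ox · (W/L) = 3.98 mA/V².
V_ov = V_GS − V_th = 1.27 − 0.506 = 0.764 V.
Since V_DS = 1.74 V ≥ V_ov = 0.764 V, the device is in saturation.
I_D = ½ k_n V_ov² = 0.5 × 3.98 × 0.764² = 1.16 mA.

Saturation; I_D = 1.16 mA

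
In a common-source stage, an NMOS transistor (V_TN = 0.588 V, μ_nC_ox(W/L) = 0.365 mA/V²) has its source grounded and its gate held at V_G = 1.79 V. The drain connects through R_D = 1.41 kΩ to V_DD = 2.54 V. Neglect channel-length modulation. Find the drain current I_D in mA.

I_D = 0.264 mA

V_GS = V_G = 1.79 V, so V_ov = 1.79 − 0.588 = 1.2 V.
Assume saturation: I_D = ½ k_n V_ov² = 0.5 × 0.365 × 1.2² = 0.264 mA, giving V_DS = V_DD − I_D R_D = 2.54 − 0.264 × 1.41 = 2.17 V.
V_DS = 2.17 V ≥ V_ov = 1.2 V, confirming saturation.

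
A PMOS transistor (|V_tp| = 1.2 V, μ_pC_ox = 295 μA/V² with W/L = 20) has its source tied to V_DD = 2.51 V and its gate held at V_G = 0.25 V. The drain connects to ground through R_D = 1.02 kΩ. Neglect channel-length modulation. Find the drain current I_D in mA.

V_SG = V_DD − V_G = 2.51 − 0.25 = 2.26 V, so V_ov = 2.26 − 1.2 = 1.06 V.
k_p = μ_pC_ox · (W/L) = 5.9 mA/V².
Assume saturation: I_D = ½ k_p V_ov² = 0.5 × 5.9 × 1.06² = 3.31 mA, giving V_SD = V_DD − I_D R_D = 2.51 − 3.31 × 1.02 = -0.871 V.
But -0.871 V < V_ov = 1.06 V, so the device is actually in triode.
In triode I_D = k_p[V_ov V_SD − ½ V_SD²] and I_D = (V_DD − V_SD)/R_D. Equating: 3.01 V_SD² − 7.379 V_SD + 2.51 = 0, giving V_SD = 0.408 V (the root below V_ov).
I_D = (2.51 − 0.408) / 1.02 = 2.06 mA.

I_D = 2.06 mA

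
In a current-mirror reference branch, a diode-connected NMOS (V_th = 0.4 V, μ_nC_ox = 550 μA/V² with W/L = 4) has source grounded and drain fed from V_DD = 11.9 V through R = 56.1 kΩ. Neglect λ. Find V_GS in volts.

V_GS = 0.824 V

With gate tied to drain, V_GS = V_DS ≥ V_GS − V_th, so the device is in saturation.
k_n = μ_nC_ox · (W/L) = 2.2 mA/V².
KCL at the drain: ½ k_n (V_GS − V_th)² = (V_DD − V_GS)/R.
Let x = V_GS − 0.4. Then 61.7 x² + x − 11.5 = 0, giving x = 0.424 V (positive root), so V_GS = 0.824 V.
I_D = (V_DD − V_GS)/R = (11.9 − 0.824) / 56.1 = 0.197 mA.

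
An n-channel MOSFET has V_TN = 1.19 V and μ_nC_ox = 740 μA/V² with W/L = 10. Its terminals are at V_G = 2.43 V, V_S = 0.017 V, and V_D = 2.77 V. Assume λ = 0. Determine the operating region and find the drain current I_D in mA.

Saturation; I_D = 5.53 mA

V_GS = V_G − V_S = 2.43 − 0.017 = 2.41 V; V_DS = V_D − V_S = 2.77 − 0.017 = 2.75 V.
k_n = μ_nC_ox · (W/L) = 7.4 mA/V².
V_ov = V_GS − V_TN = 2.41 − 1.19 = 1.22 V.
Since V_DS = 2.75 V ≥ V_ov = 1.22 V, the device is in saturation.
I_D = ½ k_n V_ov² = 0.5 × 7.4 × 1.22² = 5.53 mA.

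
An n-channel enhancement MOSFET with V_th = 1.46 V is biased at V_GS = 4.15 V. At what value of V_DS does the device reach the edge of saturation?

V_DS,sat = 2.69 V

The boundary between triode and saturation is V_DS = V_GS − V_th = V_ov.
V_ov = 4.15 − 1.46 = 2.69 V.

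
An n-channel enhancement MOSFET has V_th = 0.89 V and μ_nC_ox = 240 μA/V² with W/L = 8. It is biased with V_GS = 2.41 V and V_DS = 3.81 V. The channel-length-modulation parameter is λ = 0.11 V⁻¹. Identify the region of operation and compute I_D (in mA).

k_n = μ_nC_ox · (W/L) = 1.92 mA/V².
V_ov = V_GS − V_th = 2.41 − 0.89 = 1.52 V.
Since V_DS = 3.81 V ≥ V_ov = 1.52 V, the device is in saturation.
I_D = ½ k_n V_ov² (1 + λ V_DS) = 0.5 × 1.92 × 1.52² × (1 + 0.11 × 3.81) = 3.15 mA.

Saturation; I_D = 3.15 mA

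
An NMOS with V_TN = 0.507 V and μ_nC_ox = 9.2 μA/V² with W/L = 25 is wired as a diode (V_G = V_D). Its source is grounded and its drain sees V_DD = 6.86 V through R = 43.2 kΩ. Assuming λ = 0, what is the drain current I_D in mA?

With gate tied to drain, V_GS = V_DS ≥ V_GS − V_TN, so the device is in saturation.
k_n = μ_nC_ox · (W/L) = 0.23 mA/V².
KCL at the drain: ½ k_n (V_GS − V_TN)² = (V_DD − V_GS)/R.
Let x = V_GS − 0.507. Then 4.97 x² + x − 6.353 = 0, giving x = 1.03 V (positive root), so V_GS = 1.54 V.
I_D = (V_DD − V_GS)/R = (6.86 − 1.54) / 43.2 = 0.123 mA.

I_D = 0.123 mA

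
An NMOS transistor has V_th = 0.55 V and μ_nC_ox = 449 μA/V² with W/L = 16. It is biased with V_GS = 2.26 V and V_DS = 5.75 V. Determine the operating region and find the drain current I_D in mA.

k_n = μ_nC_ox · (W/L) = 7.184 mA/V².
V_ov = V_GS − V_th = 2.26 − 0.55 = 1.71 V.
Since V_DS = 5.75 V ≥ V_ov = 1.71 V, the device is in saturation.
I_D = ½ k_n V_ov² = 0.5 × 7.184 × 1.71² = 10.5 mA.

Saturation; I_D = 10.5 mA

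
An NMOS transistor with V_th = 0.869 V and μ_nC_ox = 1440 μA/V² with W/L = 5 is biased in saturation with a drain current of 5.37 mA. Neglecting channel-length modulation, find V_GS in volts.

k_n = μ_nC_ox · (W/L) = 7.2 mA/V².
In saturation I_D = ½ k_n (V_GS − V_th)², so V_GS − V_th = √(2 I_D / k_n) = √(2 × 5.37 / 7.2) = 1.22 V.
V_GS = 0.869 + 1.22 = 2.09 V.

V_GS = 2.09 V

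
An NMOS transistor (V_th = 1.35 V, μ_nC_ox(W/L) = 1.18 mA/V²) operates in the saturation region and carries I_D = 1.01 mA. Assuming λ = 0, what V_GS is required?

In saturation I_D = ½ k_n (V_GS − V_th)², so V_GS − V_th = √(2 I_D / k_n) = √(2 × 1.01 / 1.18) = 1.31 V.
V_GS = 1.35 + 1.31 = 2.66 V.

V_GS = 2.66 V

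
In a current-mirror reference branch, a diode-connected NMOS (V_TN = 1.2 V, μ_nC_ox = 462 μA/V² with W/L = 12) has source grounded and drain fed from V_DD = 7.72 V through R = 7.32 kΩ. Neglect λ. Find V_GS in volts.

V_GS = 1.74 V

With gate tied to drain, V_GS = V_DS ≥ V_GS − V_TN, so the device is in saturation.
k_n = μ_nC_ox · (W/L) = 5.544 mA/V².
KCL at the drain: ½ k_n (V_GS − V_TN)² = (V_DD − V_GS)/R.
Let x = V_GS − 1.2. Then 20.3 x² + x − 6.52 = 0, giving x = 0.543 V (positive root), so V_GS = 1.74 V.
I_D = (V_DD − V_GS)/R = (7.72 − 1.74) / 7.32 = 0.817 mA.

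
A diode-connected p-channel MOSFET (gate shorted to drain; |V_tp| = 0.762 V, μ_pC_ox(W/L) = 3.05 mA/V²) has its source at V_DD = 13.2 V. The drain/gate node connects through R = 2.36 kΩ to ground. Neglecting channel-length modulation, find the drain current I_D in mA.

I_D = 4.54 mA

With gate tied to drain, V_SG = V_SD ≥ V_SG − |V_tp|, so the device is in saturation.
KCL at the drain: ½ k_p (V_SG − |V_tp|)² = (V_DD − V_SG)/R.
Let x = V_SG − 0.762. Then 3.6 x² + x − 12.44 = 0, giving x = 1.73 V (positive root), so V_SG = 2.49 V.
I_D = (V_DD − V_SG)/R = (13.2 − 2.49) / 2.36 = 4.54 mA.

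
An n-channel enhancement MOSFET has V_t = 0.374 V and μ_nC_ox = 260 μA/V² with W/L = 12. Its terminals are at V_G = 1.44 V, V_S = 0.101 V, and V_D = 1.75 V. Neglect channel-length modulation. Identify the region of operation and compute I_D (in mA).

Saturation; I_D = 1.45 mA

V_GS = V_G − V_S = 1.44 − 0.101 = 1.34 V; V_DS = V_D − V_S = 1.75 − 0.101 = 1.65 V.
k_n = μ_nC_ox · (W/L) = 3.12 mA/V².
V_ov = V_GS − V_t = 1.34 − 0.374 = 0.965 V.
Since V_DS = 1.65 V ≥ V_ov = 0.965 V, the device is in saturation.
I_D = ½ k_n V_ov² = 0.5 × 3.12 × 0.965² = 1.45 mA.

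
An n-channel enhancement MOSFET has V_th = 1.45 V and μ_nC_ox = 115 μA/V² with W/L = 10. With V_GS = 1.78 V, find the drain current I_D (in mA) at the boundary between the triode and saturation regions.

I_D = 0.0626 mA

At the boundary V_DS = V_ov = V_GS − V_th = 1.78 − 1.45 = 0.33 V.
k_n = μ_nC_ox · (W/L) = 1.15 mA/V².
I_D = ½ k_n V_ov² = 0.5 × 1.15 × 0.33² = 0.0626 mA.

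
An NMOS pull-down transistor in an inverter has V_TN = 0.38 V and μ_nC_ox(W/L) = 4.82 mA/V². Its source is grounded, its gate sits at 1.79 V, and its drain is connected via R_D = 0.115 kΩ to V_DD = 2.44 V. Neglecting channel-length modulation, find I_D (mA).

I_D = 4.79 mA

V_GS = V_G = 1.79 V, so V_ov = 1.79 − 0.38 = 1.41 V.
Assume saturation: I_D = ½ k_n V_ov² = 0.5 × 4.82 × 1.41² = 4.79 mA, giving V_DS = V_DD − I_D R_D = 2.44 − 4.79 × 0.115 = 1.89 V.
V_DS = 1.89 V ≥ V_ov = 1.41 V, confirming saturation.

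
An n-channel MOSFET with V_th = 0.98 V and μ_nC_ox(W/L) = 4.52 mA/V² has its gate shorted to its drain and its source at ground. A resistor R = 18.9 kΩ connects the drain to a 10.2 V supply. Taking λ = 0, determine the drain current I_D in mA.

With gate tied to drain, V_GS = V_DS ≥ V_GS − V_th, so the device is in saturation.
KCL at the drain: ½ k_n (V_GS − V_th)² = (V_DD − V_GS)/R.
Let x = V_GS − 0.98. Then 42.7 x² + x − 9.22 = 0, giving x = 0.453 V (positive root), so V_GS = 1.43 V.
I_D = (V_DD − V_GS)/R = (10.2 − 1.43) / 18.9 = 0.464 mA.

I_D = 0.464 mA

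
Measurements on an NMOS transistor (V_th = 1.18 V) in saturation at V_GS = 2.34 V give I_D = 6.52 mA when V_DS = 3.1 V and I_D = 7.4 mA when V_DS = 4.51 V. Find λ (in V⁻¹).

With V_GS fixed, I_D ∝ (1 + λ V_DS) in saturation, so I_D2/I_D1 = (1 + λ V_DS2)/(1 + λ V_DS1).
7.4/6.52 = 1.135 = (1 + 4.51 λ)/(1 + 3.1 λ).
Solving: λ (I_D1 V_DS2 − I_D2 V_DS1) = I_D2 − I_D1, so λ = (7.4 − 6.52) / (6.52 × 4.51 − 7.4 × 3.1) = 0.88 / 6.47 = 0.136 V⁻¹.

λ = 0.136 V⁻¹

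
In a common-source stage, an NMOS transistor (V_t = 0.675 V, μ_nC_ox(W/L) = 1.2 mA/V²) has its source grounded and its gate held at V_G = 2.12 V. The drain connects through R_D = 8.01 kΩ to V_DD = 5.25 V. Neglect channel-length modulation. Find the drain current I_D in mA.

V_GS = V_G = 2.12 V, so V_ov = 2.12 − 0.675 = 1.45 V.
Assume saturation: I_D = ½ k_n V_ov² = 0.5 × 1.2 × 1.45² = 1.25 mA, giving V_DS = V_DD − I_D R_D = 5.25 − 1.25 × 8.01 = -4.79 V.
But -4.79 V < V_ov = 1.45 V, so the device is actually in triode.
In triode I_D = k_n[V_ov V_DS − ½ V_DS²] and I_D = (V_DD − V_DS)/R_D. Equating: 4.81 V_DS² − 14.89 V_DS + 5.25 = 0, giving V_DS = 0.406 V (the root below V_ov).
I_D = (5.25 − 0.406) / 8.01 = 0.605 mA.

I_D = 0.605 mA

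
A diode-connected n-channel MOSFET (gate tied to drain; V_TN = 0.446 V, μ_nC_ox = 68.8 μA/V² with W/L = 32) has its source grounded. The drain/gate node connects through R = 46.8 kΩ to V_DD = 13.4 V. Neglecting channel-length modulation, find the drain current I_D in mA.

With gate tied to drain, V_GS = V_DS ≥ V_GS − V_TN, so the device is in saturation.
k_n = μ_nC_ox · (W/L) = 2.202 mA/V².
KCL at the drain: ½ k_n (V_GS − V_TN)² = (V_DD − V_GS)/R.
Let x = V_GS − 0.446. Then 51.5 x² + x − 12.95 = 0, giving x = 0.492 V (positive root), so V_GS = 0.938 V.
I_D = (V_DD − V_GS)/R = (13.4 − 0.938) / 46.8 = 0.266 mA.

I_D = 0.266 mA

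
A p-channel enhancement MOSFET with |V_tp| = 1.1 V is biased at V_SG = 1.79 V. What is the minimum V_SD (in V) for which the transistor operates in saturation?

The boundary between triode and saturation is V_SD = V_SG − |V_tp| = V_ov.
V_ov = 1.79 − 1.1 = 0.69 V.

V_SD,sat = 0.690 V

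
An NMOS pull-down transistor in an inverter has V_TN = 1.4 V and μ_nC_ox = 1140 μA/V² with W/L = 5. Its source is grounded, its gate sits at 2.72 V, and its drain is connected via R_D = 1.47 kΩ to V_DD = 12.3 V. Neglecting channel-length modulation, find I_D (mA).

V_GS = V_G = 2.72 V, so V_ov = 2.72 − 1.4 = 1.32 V.
k_n = μ_nC_ox · (W/L) = 5.7 mA/V².
Assume saturation: I_D = ½ k_n V_ov² = 0.5 × 5.7 × 1.32² = 4.97 mA, giving V_DS = V_DD − I_D R_D = 12.3 − 4.97 × 1.47 = 5 V.
V_DS = 5 V ≥ V_ov = 1.32 V, confirming saturation.

I_D = 4.97 mA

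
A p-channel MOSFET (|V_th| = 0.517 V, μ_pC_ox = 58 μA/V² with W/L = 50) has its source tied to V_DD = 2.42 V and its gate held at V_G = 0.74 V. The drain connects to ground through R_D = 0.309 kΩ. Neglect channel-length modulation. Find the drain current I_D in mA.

I_D = 1.96 mA

V_SG = V_DD − V_G = 2.42 − 0.74 = 1.68 V, so V_ov = 1.68 − 0.517 = 1.16 V.
k_p = μ_pC_ox · (W/L) = 2.9 mA/V².
Assume saturation: I_D = ½ k_p V_ov² = 0.5 × 2.9 × 1.16² = 1.96 mA, giving V_SD = V_DD − I_D R_D = 2.42 − 1.96 × 0.309 = 1.81 V.
V_SD = 1.81 V ≥ V_ov = 1.16 V, confirming saturation.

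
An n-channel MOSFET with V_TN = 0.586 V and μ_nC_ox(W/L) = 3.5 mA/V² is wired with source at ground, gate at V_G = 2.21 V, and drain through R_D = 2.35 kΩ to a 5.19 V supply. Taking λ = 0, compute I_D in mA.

V_GS = V_G = 2.21 V, so V_ov = 2.21 − 0.586 = 1.62 V.
Assume saturation: I_D = ½ k_n V_ov² = 0.5 × 3.5 × 1.62² = 4.62 mA, giving V_DS = V_DD − I_D R_D = 5.19 − 4.62 × 2.35 = -5.66 V.
But -5.66 V < V_ov = 1.62 V, so the device is actually in triode.
In triode I_D = k_n[V_ov V_DS − ½ V_DS²] and I_D = (V_DD − V_DS)/R_D. Equating: 4.11 V_DS² − 14.36 V_DS + 5.19 = 0, giving V_DS = 0.41 V (the root below V_ov).
I_D = (5.19 − 0.41) / 2.35 = 2.03 mA.

I_D = 2.03 mA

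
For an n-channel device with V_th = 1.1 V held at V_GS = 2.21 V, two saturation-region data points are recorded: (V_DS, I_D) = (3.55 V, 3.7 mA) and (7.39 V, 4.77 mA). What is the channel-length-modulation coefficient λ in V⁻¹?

λ = 0.103 V⁻¹

With V_GS fixed, I_D ∝ (1 + λ V_DS) in saturation, so I_D2/I_D1 = (1 + λ V_DS2)/(1 + λ V_DS1).
4.77/3.7 = 1.289 = (1 + 7.39 λ)/(1 + 3.55 λ).
Solving: λ (I_D1 V_DS2 − I_D2 V_DS1) = I_D2 − I_D1, so λ = (4.77 − 3.7) / (3.7 × 7.39 − 4.77 × 3.55) = 1.07 / 10.4 = 0.103 V⁻¹.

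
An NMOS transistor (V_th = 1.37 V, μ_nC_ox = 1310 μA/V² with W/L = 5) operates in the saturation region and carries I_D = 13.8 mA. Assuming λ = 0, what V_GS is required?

V_GS = 3.42 V

k_n = μ_nC_ox · (W/L) = 6.55 mA/V².
In saturation I_D = ½ k_n (V_GS − V_th)², so V_GS − V_th = √(2 I_D / k_n) = √(2 × 13.8 / 6.55) = 2.05 V.
V_GS = 1.37 + 2.05 = 3.42 V.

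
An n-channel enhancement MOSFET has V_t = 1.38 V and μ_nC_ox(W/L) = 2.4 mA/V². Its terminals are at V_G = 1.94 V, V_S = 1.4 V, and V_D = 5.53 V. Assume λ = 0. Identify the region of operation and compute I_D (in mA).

Cutoff; I_D = 0 mA

V_GS = V_G − V_S = 1.94 − 1.4 = 0.54 V; V_DS = V_D − V_S = 5.53 − 1.4 = 4.13 V.
V_GS = 0.54 V < V_t = 1.38 V, so the transistor is in cutoff.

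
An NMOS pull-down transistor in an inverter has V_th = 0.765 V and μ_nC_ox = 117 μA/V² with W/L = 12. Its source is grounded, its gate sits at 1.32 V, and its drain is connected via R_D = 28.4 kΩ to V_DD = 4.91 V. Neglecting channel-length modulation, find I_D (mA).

I_D = 0.163 mA

V_GS = V_G = 1.32 V, so V_ov = 1.32 − 0.765 = 0.555 V.
k_n = μ_nC_ox · (W/L) = 1.404 mA/V².
Assume saturation: I_D = ½ k_n V_ov² = 0.5 × 1.404 × 0.555² = 0.216 mA, giving V_DS = V_DD − I_D R_D = 4.91 − 0.216 × 28.4 = -1.23 V.
But -1.23 V < V_ov = 0.555 V, so the device is actually in triode.
In triode I_D = k_n[V_ov V_DS − ½ V_DS²] and I_D = (V_DD − V_DS)/R_D. Equating: 19.9 V_DS² − 23.13 V_DS + 4.91 = 0, giving V_DS = 0.28 V (the root below V_ov).
I_D = (4.91 − 0.28) / 28.4 = 0.163 mA.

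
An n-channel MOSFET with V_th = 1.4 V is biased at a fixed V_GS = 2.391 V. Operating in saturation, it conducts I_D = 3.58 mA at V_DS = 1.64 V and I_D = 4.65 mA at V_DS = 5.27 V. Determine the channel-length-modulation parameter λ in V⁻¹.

λ = 0.0952 V⁻¹

With V_GS fixed, I_D ∝ (1 + λ V_DS) in saturation, so I_D2/I_D1 = (1 + λ V_DS2)/(1 + λ V_DS1).
4.65/3.58 = 1.299 = (1 + 5.27 λ)/(1 + 1.64 λ).
Solving: λ (I_D1 V_DS2 − I_D2 V_DS1) = I_D2 − I_D1, so λ = (4.65 − 3.58) / (3.58 × 5.27 − 4.65 × 1.64) = 1.07 / 11.2 = 0.0952 V⁻¹.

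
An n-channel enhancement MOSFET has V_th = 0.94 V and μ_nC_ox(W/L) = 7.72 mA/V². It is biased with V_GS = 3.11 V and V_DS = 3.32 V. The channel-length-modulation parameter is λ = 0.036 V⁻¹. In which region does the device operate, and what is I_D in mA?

Saturation; I_D = 20.3 mA

V_ov = V_GS − V_th = 3.11 − 0.94 = 2.17 V.
Since V_DS = 3.32 V ≥ V_ov = 2.17 V, the device is in saturation.
I_D = ½ k_n V_ov² (1 + λ V_DS) = 0.5 × 7.72 × 2.17² × (1 + 0.036 × 3.32) = 20.3 mA.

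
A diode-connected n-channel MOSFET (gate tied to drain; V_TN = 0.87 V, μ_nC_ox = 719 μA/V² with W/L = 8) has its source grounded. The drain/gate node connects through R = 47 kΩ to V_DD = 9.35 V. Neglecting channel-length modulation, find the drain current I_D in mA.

I_D = 0.175 mA

With gate tied to drain, V_GS = V_DS ≥ V_GS − V_TN, so the device is in saturation.
k_n = μ_nC_ox · (W/L) = 5.752 mA/V².
KCL at the drain: ½ k_n (V_GS − V_TN)² = (V_DD − V_GS)/R.
Let x = V_GS − 0.87. Then 135 x² + x − 8.48 = 0, giving x = 0.247 V (positive root), so V_GS = 1.12 V.
I_D = (V_DD − V_GS)/R = (9.35 − 1.12) / 47 = 0.175 mA.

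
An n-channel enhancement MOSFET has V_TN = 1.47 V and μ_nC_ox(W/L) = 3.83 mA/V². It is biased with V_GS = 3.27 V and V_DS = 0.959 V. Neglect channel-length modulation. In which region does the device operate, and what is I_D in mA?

V_ov = V_GS − V_TN = 3.27 − 1.47 = 1.8 V.
Since V_DS = 0.959 V < V_ov = 1.8 V, the device is in the triode region.
I_D = k_n [V_ov · V_DS − ½ V_DS²] = 3.83 × [1.8 × 0.959 − 0.5 × 0.959²] = 4.85 mA.

Triode; I_D = 4.85 mA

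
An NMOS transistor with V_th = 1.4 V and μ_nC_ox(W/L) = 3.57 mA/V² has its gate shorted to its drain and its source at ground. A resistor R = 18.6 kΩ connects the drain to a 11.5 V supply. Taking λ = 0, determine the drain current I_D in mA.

With gate tied to drain, V_GS = V_DS ≥ V_GS − V_th, so the device is in saturation.
KCL at the drain: ½ k_n (V_GS − V_th)² = (V_DD − V_GS)/R.
Let x = V_GS − 1.4. Then 33.2 x² + x − 10.1 = 0, giving x = 0.537 V (positive root), so V_GS = 1.94 V.
I_D = (V_DD − V_GS)/R = (11.5 − 1.94) / 18.6 = 0.514 mA.

I_D = 0.514 mA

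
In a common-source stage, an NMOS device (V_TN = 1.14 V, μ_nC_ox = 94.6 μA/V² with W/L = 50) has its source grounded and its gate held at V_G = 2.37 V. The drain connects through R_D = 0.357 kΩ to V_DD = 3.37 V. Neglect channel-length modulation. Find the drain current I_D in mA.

V_GS = V_G = 2.37 V, so V_ov = 2.37 − 1.14 = 1.23 V.
k_n = μ_nC_ox · (W/L) = 4.73 mA/V².
Assume saturation: I_D = ½ k_n V_ov² = 0.5 × 4.73 × 1.23² = 3.58 mA, giving V_DS = V_DD − I_D R_D = 3.37 − 3.58 × 0.357 = 2.09 V.
V_DS = 2.09 V ≥ V_ov = 1.23 V, confirming saturation.

I_D = 3.58 mA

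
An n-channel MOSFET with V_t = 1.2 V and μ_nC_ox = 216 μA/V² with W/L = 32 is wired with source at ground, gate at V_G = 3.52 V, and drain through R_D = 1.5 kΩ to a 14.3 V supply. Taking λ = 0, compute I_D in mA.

I_D = 9.09 mA

V_GS = V_G = 3.52 V, so V_ov = 3.52 − 1.2 = 2.32 V.
k_n = μ_nC_ox · (W/L) = 6.912 mA/V².
Assume saturation: I_D = ½ k_n V_ov² = 0.5 × 6.912 × 2.32² = 18.6 mA, giving V_DS = V_DD − I_D R_D = 14.3 − 18.6 × 1.5 = -13.6 V.
But -13.6 V < V_ov = 2.32 V, so the device is actually in triode.
In triode I_D = k_n[V_ov V_DS − ½ V_DS²] and I_D = (V_DD − V_DS)/R_D. Equating: 5.18 V_DS² − 25.05 V_DS + 14.3 = 0, giving V_DS = 0.661 V (the root below V_ov).
I_D = (14.3 − 0.661) / 1.5 = 9.09 mA.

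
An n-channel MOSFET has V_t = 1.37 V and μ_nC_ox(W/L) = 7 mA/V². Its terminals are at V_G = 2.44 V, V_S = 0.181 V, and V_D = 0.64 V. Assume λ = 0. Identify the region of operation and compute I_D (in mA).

Triode; I_D = 2.12 mA

V_GS = V_G − V_S = 2.44 − 0.181 = 2.26 V; V_DS = V_D − V_S = 0.64 − 0.181 = 0.459 V.
V_ov = V_GS − V_t = 2.26 − 1.37 = 0.889 V.
Since V_DS = 0.459 V < V_ov = 0.889 V, the device is in the triode region.
I_D = k_n [V_ov · V_DS − ½ V_DS²] = 7 × [0.889 × 0.459 − 0.5 × 0.459²] = 2.12 mA.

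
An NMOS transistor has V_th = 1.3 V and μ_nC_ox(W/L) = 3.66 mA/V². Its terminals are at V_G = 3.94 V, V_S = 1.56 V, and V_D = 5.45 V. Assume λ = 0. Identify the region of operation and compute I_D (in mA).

Saturation; I_D = 2.13 mA

V_GS = V_G − V_S = 3.94 − 1.56 = 2.38 V; V_DS = V_D − V_S = 5.45 − 1.56 = 3.89 V.
V_ov = V_GS − V_th = 2.38 − 1.3 = 1.08 V.
Since V_DS = 3.89 V ≥ V_ov = 1.08 V, the device is in saturation.
I_D = ½ k_n V_ov² = 0.5 × 3.66 × 1.08² = 2.13 mA.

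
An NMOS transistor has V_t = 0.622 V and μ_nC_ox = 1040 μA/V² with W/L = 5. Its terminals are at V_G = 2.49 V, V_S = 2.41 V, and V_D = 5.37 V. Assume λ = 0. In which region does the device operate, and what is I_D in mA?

Cutoff; I_D = 0 mA

V_GS = V_G − V_S = 2.49 − 2.41 = 0.08 V; V_DS = V_D − V_S = 5.37 − 2.41 = 2.96 V.
V_GS = 0.08 V < V_t = 0.622 V, so the transistor is in cutoff.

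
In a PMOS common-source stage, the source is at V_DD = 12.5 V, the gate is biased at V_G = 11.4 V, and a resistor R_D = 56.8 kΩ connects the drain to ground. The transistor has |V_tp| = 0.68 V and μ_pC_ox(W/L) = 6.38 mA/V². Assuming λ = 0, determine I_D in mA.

I_D = 0.218 mA

V_SG = V_DD − V_G = 12.5 − 11.4 = 1.1 V, so V_ov = 1.1 − 0.68 = 0.42 V.
Assume saturation: I_D = ½ k_p V_ov² = 0.5 × 6.38 × 0.42² = 0.563 mA, giving V_SD = V_DD − I_D R_D = 12.5 − 0.563 × 56.8 = -19.5 V.
But -19.5 V < V_ov = 0.42 V, so the device is actually in triode.
In triode I_D = k_p[V_ov V_SD − ½ V_SD²] and I_D = (V_DD − V_SD)/R_D. Equating: 181 V_SD² − 153.2 V_SD + 12.5 = 0, giving V_SD = 0.0915 V (the root below V_ov).
I_D = (12.5 − 0.0915) / 56.8 = 0.218 mA.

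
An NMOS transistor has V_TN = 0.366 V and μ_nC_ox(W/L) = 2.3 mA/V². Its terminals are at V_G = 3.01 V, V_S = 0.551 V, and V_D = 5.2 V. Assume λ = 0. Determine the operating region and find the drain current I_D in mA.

Saturation; I_D = 5.04 mA

V_GS = V_G − V_S = 3.01 − 0.551 = 2.46 V; V_DS = V_D − V_S = 5.2 − 0.551 = 4.65 V.
V_ov = V_GS − V_TN = 2.46 − 0.366 = 2.09 V.
Since V_DS = 4.65 V ≥ V_ov = 2.09 V, the device is in saturation.
I_D = ½ k_n V_ov² = 0.5 × 2.3 × 2.09² = 5.04 mA.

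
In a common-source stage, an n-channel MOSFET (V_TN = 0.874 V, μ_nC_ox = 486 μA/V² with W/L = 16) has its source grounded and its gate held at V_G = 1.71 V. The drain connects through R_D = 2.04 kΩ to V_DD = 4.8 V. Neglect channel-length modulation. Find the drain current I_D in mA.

V_GS = V_G = 1.71 V, so V_ov = 1.71 − 0.874 = 0.836 V.
k_n = μ_nC_ox · (W/L) = 7.776 mA/V².
Assume saturation: I_D = ½ k_n V_ov² = 0.5 × 7.776 × 0.836² = 2.72 mA, giving V_DS = V_DD − I_D R_D = 4.8 − 2.72 × 2.04 = -0.743 V.
But -0.743 V < V_ov = 0.836 V, so the device is actually in triode.
In triode I_D = k_n[V_ov V_DS − ½ V_DS²] and I_D = (V_DD − V_DS)/R_D. Equating: 7.93 V_DS² − 14.26 V_DS + 4.8 = 0, giving V_DS = 0.448 V (the root below V_ov).
I_D = (4.8 − 0.448) / 2.04 = 2.13 mA.

I_D = 2.13 mA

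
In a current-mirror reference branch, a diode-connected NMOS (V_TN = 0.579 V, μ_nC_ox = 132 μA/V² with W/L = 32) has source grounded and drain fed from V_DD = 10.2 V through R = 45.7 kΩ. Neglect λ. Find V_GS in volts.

With gate tied to drain, V_GS = V_DS ≥ V_GS − V_TN, so the device is in saturation.
k_n = μ_nC_ox · (W/L) = 4.224 mA/V².
KCL at the drain: ½ k_n (V_GS − V_TN)² = (V_DD − V_GS)/R.
Let x = V_GS − 0.579. Then 96.5 x² + x − 9.621 = 0, giving x = 0.311 V (positive root), so V_GS = 0.89 V.
I_D = (V_DD − V_GS)/R = (10.2 − 0.89) / 45.7 = 0.204 mA.

V_GS = 0.890 V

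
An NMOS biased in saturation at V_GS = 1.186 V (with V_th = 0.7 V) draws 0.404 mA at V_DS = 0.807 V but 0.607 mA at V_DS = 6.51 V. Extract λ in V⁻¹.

With V_GS fixed, I_D ∝ (1 + λ V_DS) in saturation, so I_D2/I_D1 = (1 + λ V_DS2)/(1 + λ V_DS1).
0.607/0.404 = 1.502 = (1 + 6.51 λ)/(1 + 0.807 λ).
Solving: λ (I_D1 V_DS2 − I_D2 V_DS1) = I_D2 − I_D1, so λ = (0.607 − 0.404) / (0.404 × 6.51 − 0.607 × 0.807) = 0.203 / 2.14 = 0.0949 V⁻¹.

λ = 0.0949 V⁻¹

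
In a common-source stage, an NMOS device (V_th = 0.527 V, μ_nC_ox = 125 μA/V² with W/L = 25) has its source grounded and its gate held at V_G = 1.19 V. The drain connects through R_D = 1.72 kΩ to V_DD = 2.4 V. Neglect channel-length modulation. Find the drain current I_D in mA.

I_D = 0.687 mA

V_GS = V_G = 1.19 V, so V_ov = 1.19 − 0.527 = 0.663 V.
k_n = μ_nC_ox · (W/L) = 3.125 mA/V².
Assume saturation: I_D = ½ k_n V_ov² = 0.5 × 3.125 × 0.663² = 0.687 mA, giving V_DS = V_DD − I_D R_D = 2.4 − 0.687 × 1.72 = 1.22 V.
V_DS = 1.22 V ≥ V_ov = 0.663 V, confirming saturation.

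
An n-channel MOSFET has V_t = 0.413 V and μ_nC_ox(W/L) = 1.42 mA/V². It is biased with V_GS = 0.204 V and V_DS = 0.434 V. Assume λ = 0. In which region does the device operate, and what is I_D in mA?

Cutoff; I_D = 0 mA

V_GS = 0.204 V < V_t = 0.413 V, so the transistor is in cutoff.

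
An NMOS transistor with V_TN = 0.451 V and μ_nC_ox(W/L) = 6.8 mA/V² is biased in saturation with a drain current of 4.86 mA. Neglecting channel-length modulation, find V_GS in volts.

V_GS = 1.65 V

In saturation I_D = ½ k_n (V_GS − V_TN)², so V_GS − V_TN = √(2 I_D / k_n) = √(2 × 4.86 / 6.8) = 1.2 V.
V_GS = 0.451 + 1.2 = 1.65 V.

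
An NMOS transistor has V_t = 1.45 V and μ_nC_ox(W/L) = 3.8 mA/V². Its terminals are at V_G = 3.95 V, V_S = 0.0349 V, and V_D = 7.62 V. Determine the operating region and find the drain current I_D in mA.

V_GS = V_G − V_S = 3.95 − 0.0349 = 3.92 V; V_DS = V_D − V_S = 7.62 − 0.0349 = 7.59 V.
V_ov = V_GS − V_t = 3.92 − 1.45 = 2.47 V.
Since V_DS = 7.59 V ≥ V_ov = 2.47 V, the device is in saturation.
I_D = ½ k_n V_ov² = 0.5 × 3.8 × 2.47² = 11.5 mA.

Saturation; I_D = 11.5 mA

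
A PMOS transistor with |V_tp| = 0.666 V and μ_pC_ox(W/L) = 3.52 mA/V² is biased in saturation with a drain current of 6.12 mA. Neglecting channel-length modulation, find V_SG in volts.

In saturation I_D = ½ k_p (V_SG − |V_tp|)², so V_SG − |V_tp| = √(2 I_D / k_p) = √(2 × 6.12 / 3.52) = 1.86 V.
V_SG = 0.666 + 1.86 = 2.53 V.

V_SG = 2.53 V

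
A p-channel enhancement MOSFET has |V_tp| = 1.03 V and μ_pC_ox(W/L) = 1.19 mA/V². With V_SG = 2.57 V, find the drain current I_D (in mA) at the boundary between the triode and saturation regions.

At the boundary V_SD = V_ov = V_SG − |V_tp| = 2.57 − 1.03 = 1.54 V.
I_D = ½ k_p V_ov² = 0.5 × 1.19 × 1.54² = 1.41 mA.

I_D = 1.41 mA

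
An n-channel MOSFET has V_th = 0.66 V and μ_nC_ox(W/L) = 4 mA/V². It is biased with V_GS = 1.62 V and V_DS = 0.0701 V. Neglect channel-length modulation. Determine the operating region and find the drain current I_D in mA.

Triode; I_D = 0.259 mA

V_ov = V_GS − V_th = 1.62 − 0.66 = 0.96 V.
Since V_DS = 0.0701 V < V_ov = 0.96 V, the device is in the triode region.
I_D = k_n [V_ov · V_DS − ½ V_DS²] = 4 × [0.96 × 0.0701 − 0.5 × 0.0701²] = 0.259 mA.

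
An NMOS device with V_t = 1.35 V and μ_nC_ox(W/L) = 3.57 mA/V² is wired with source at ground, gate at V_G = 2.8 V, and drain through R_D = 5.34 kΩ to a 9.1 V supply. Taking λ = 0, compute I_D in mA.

V_GS = V_G = 2.8 V, so V_ov = 2.8 − 1.35 = 1.45 V.
Assume saturation: I_D = ½ k_n V_ov² = 0.5 × 3.57 × 1.45² = 3.75 mA, giving V_DS = V_DD − I_D R_D = 9.1 − 3.75 × 5.34 = -10.9 V.
But -10.9 V < V_ov = 1.45 V, so the device is actually in triode.
In triode I_D = k_n[V_ov V_DS − ½ V_DS²] and I_D = (V_DD − V_DS)/R_D. Equating: 9.53 V_DS² − 28.64 V_DS + 9.1 = 0, giving V_DS = 0.361 V (the root below V_ov).
I_D = (9.1 − 0.361) / 5.34 = 1.64 mA.

I_D = 1.64 mA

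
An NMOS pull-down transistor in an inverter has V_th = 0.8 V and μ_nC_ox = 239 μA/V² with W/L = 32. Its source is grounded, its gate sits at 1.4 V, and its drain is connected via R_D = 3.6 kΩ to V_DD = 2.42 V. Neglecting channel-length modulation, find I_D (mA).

V_GS = V_G = 1.4 V, so V_ov = 1.4 − 0.8 = 0.6 V.
k_n = μ_nC_ox · (W/L) = 7.648 mA/V².
Assume saturation: I_D = ½ k_n V_ov² = 0.5 × 7.648 × 0.6² = 1.38 mA, giving V_DS = V_DD − I_D R_D = 2.42 − 1.38 × 3.6 = -2.54 V.
But -2.54 V < V_ov = 0.6 V, so the device is actually in triode.
In triode I_D = k_n[V_ov V_DS − ½ V_DS²] and I_D = (V_DD − V_DS)/R_D. Equating: 13.8 V_DS² − 17.52 V_DS + 2.42 = 0, giving V_DS = 0.158 V (the root below V_ov).
I_D = (2.42 − 0.158) / 3.6 = 0.628 mA.

I_D = 0.628 mA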